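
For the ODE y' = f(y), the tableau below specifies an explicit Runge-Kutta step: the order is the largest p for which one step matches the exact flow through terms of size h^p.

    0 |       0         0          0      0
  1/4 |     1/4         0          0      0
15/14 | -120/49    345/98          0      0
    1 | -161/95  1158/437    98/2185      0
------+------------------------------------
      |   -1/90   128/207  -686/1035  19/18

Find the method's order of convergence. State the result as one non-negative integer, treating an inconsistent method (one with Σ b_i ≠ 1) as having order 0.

4

b = (-1/90, 128/207, -686/1035, 19/18)
c = (0, 1/4, 15/14, 1)
Ac = (0, 0, 345/392, 27/38)
Σ b_i: (-1/90)·1 + 128/207·1 + (-686/1035)·1 + 19/18·1 = 1 ✓
b·c: 128/207·1/4 + (-686/1035)·15/14 + 19/18·1 = 1/2 ✓
b·c²: 128/207·1/16 + (-686/1035)·225/196 + 19/18·1 = 1/3 ✓
b·Ac: (-686/1035)·345/392 + 19/18·27/38 = 1/6 ✓
b·c³: 128/207·1/64 + (-686/1035)·3375/2744 + 19/18·1 = 1/4 ✓
b·(c∘Ac): (-686/1035)·5175/5488 + 19/18·27/38 = 1/8 ✓
b·Ac²: (-686/1035)·345/1568 + 19/18·33/152 = 1/12 ✓
b·A²c: 19/18·3/76 = 1/24 ✓; 4 stages ⇒ order 4.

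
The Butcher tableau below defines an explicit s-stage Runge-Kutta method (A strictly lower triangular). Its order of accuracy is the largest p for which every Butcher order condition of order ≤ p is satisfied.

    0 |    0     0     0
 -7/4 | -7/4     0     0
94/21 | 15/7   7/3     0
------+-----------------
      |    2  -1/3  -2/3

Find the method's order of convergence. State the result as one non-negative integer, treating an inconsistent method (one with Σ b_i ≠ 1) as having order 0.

b = (2, -1/3, -2/3)
c = (0, -7/4, 94/21)
Ac = (0, 0, -49/12)
Σ b_i: 2·1 + (-1/3)·1 + (-2/3)·1 = 1 ✓
b·c: (-1/3)·(-7/4) + (-2/3)·94/21 = -605/252 ≠ 1/2 ⇒ order 1.

1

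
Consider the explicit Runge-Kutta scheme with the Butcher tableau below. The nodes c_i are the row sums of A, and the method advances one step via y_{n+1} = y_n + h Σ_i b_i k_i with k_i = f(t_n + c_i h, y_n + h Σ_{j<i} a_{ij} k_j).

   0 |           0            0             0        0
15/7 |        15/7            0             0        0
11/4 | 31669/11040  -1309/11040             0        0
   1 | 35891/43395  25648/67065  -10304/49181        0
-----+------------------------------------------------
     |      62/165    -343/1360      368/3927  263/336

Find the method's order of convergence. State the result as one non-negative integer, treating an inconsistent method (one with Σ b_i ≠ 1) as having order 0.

b = (62/165, -343/1360, 368/3927, 263/336)
c = (0, 15/7, 11/4, 1)
Ac = (0, 0, -187/736, 64/263)
Σ b_i: 62/165·1 + (-343/1360)·1 + 368/3927·1 + 263/336·1 = 1 ✓
b·c: (-343/1360)·15/7 + 368/3927·11/4 + 263/336·1 = 1/2 ✓
b·c²: (-343/1360)·225/49 + 368/3927·121/16 + 263/336·1 = 1/3 ✓
b·Ac: 368/3927·(-187/736) + 263/336·64/263 = 1/6 ✓
b·c³: (-343/1360)·3375/343 + 368/3927·1331/64 + 263/336·1 = 1/4 ✓
b·(c∘Ac): 368/3927·(-2057/2944) + 263/336·64/263 = 1/8 ✓
b·Ac²: 368/3927·(-2805/5152) + 263/336·316/1841 = 1/12 ✓
b·A²c: 263/336·14/263 = 1/24 ✓; 4 stages ⇒ order 4.

4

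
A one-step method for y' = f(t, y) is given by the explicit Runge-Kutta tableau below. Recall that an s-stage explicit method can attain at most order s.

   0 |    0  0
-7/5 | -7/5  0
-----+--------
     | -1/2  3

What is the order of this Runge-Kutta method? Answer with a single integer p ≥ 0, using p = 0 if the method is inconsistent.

b = (-1/2, 3)
c = (0, -7/5)
Σ b_i: (-1/2)·1 + 3·1 = 5/2 ≠ 1 ⇒ order 0.

0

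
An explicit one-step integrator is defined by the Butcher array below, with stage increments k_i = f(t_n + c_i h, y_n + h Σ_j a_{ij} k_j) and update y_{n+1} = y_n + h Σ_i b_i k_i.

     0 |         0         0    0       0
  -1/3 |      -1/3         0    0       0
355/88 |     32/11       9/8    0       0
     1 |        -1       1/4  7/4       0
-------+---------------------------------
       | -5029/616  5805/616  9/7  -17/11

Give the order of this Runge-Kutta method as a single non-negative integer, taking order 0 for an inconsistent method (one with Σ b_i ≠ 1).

b = (-5029/616, 5805/616, 9/7, -17/11)
c = (0, -1/3, 355/88, 1)
Ac = (0, 0, -3/8, 7367/1056)
Σ b_i: (-5029/616)·1 + 5805/616·1 + 9/7·1 + (-17/11)·1 = 1 ✓
b·c: 5805/616·(-1/3) + 9/7·355/88 + (-17/11)·1 = 1/2 ✓
b·c²: 5805/616·1/9 + 9/7·126025/7744 + (-17/11)·1 = 1107209/54208 ≠ 1/3 ⇒ order 2.
b·Ac: 9/7·(-3/8) + (-17/11)·7367/1056 = -915877/81312 ≠ 1/6

2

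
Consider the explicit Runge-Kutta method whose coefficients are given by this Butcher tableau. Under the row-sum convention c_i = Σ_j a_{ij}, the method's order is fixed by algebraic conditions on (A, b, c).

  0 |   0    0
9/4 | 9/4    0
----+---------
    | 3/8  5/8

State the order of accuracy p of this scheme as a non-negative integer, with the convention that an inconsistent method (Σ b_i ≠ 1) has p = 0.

1

b = (3/8, 5/8)
c = (0, 9/4)
Σ b_i: 3/8·1 + 5/8·1 = 1 ✓
b·c: 5/8·9/4 = 45/32 ≠ 1/2 ⇒ order 1.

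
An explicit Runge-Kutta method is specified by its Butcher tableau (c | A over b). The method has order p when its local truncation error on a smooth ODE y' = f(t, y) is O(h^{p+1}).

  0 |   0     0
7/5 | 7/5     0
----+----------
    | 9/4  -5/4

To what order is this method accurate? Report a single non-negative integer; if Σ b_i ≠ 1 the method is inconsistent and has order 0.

b = (9/4, -5/4)
c = (0, 7/5)
Σ b_i: 9/4·1 + (-5/4)·1 = 1 ✓
b·c: (-5/4)·7/5 = -7/4 ≠ 1/2 ⇒ order 1.

1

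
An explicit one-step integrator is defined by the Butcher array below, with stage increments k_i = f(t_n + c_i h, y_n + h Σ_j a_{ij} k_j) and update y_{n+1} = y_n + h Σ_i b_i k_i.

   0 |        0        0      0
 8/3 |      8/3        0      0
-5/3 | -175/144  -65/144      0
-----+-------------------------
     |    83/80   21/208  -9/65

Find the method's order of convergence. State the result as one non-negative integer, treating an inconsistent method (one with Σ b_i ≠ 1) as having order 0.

b = (83/80, 21/208, -9/65)
c = (0, 8/3, -5/3)
Ac = (0, 0, -65/54)
Σ b_i: 83/80·1 + 21/208·1 + (-9/65)·1 = 1 ✓
b·c: 21/208·8/3 + (-9/65)·(-5/3) = 1/2 ✓
b·c²: 21/208·64/9 + (-9/65)·25/9 = 1/3 ✓
b·Ac: (-9/65)·(-65/54) = 1/6 ✓; 3 stages ⇒ order 3.

3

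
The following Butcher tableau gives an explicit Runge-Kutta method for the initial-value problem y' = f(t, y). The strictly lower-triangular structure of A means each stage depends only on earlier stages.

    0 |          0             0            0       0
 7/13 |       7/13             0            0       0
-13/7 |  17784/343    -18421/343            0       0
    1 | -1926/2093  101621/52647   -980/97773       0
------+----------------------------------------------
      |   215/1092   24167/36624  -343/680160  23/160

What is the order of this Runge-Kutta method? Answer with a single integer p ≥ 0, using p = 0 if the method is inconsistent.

b = (215/1092, 24167/36624, -343/680160, 23/160)
c = (0, 7/13, -13/7, 1)
Ac = (0, 0, -1417/49, 73/69)
Σ b_i: 215/1092·1 + 24167/36624·1 + (-343/680160)·1 + 23/160·1 = 1 ✓
b·c: 24167/36624·7/13 + (-343/680160)·(-13/7) + 23/160·1 = 1/2 ✓
b·c²: 24167/36624·49/169 + (-343/680160)·169/49 + 23/160·1 = 1/3 ✓
b·Ac: (-343/680160)·(-1417/49) + 23/160·73/69 = 1/6 ✓
b·c³: 24167/36624·343/2197 + (-343/680160)·(-2197/343) + 23/160·1 = 1/4 ✓
b·(c∘Ac): (-343/680160)·18421/343 + 23/160·73/69 = 1/8 ✓
b·Ac²: (-343/680160)·(-109/7) + 23/160·157/299 = 1/12 ✓
b·A²c: 23/160·20/69 = 1/24 ✓; 4 stages ⇒ order 4.

4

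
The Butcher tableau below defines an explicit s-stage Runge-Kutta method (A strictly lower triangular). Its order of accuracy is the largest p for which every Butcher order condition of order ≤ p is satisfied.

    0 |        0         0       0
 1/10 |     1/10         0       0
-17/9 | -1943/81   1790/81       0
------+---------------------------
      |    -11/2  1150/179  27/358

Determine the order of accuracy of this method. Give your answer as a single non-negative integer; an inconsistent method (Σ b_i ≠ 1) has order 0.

b = (-11/2, 1150/179, 27/358)
c = (0, 1/10, -17/9)
Ac = (0, 0, 179/81)
Σ b_i: (-11/2)·1 + 1150/179·1 + 27/358·1 = 1 ✓
b·c: 1150/179·1/10 + 27/358·(-17/9) = 1/2 ✓
b·c²: 1150/179·1/100 + 27/358·289/81 = 1/3 ✓
b·Ac: 27/358·179/81 = 1/6 ✓; 3 stages ⇒ order 3.

3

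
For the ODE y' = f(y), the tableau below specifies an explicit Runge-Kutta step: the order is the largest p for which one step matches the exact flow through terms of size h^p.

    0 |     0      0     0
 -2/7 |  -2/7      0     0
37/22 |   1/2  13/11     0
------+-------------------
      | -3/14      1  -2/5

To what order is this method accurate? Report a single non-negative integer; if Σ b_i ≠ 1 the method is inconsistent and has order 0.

0

b = (-3/14, 1, -2/5)
c = (0, -2/7, 37/22)
Ac = (0, 0, -26/77)
Σ b_i: (-3/14)·1 + 1·1 + (-2/5)·1 = 27/70 ≠ 1 ⇒ order 0.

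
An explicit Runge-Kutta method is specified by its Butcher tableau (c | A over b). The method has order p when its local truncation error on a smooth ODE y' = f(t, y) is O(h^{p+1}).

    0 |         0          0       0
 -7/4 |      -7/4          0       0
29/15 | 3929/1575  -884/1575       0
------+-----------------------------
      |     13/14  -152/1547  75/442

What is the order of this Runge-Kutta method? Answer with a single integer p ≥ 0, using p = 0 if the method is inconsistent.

3

b = (13/14, -152/1547, 75/442)
c = (0, -7/4, 29/15)
Ac = (0, 0, 221/225)
Σ b_i: 13/14·1 + (-152/1547)·1 + 75/442·1 = 1 ✓
b·c: (-152/1547)·(-7/4) + 75/442·29/15 = 1/2 ✓
b·c²: (-152/1547)·49/16 + 75/442·841/225 = 1/3 ✓
b·Ac: 75/442·221/225 = 1/6 ✓; 3 stages ⇒ order 3.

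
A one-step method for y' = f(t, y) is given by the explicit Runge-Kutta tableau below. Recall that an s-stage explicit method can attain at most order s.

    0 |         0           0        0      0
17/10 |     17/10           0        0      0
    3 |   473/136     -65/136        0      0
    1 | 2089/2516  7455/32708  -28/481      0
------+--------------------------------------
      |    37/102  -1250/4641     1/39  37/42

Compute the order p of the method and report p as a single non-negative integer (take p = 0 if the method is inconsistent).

4

b = (37/102, -1250/4641, 1/39, 37/42)
c = (0, 17/10, 3, 1)
Ac = (0, 0, -13/16, 63/296)
Σ b_i: 37/102·1 + (-1250/4641)·1 + 1/39·1 + 37/42·1 = 1 ✓
b·c: (-1250/4641)·17/10 + 1/39·3 + 37/42·1 = 1/2 ✓
b·c²: (-1250/4641)·289/100 + 1/39·9 + 37/42·1 = 1/3 ✓
b·Ac: 1/39·(-13/16) + 37/42·63/296 = 1/6 ✓
b·c³: (-1250/4641)·4913/1000 + 1/39·27 + 37/42·1 = 1/4 ✓
b·(c∘Ac): 1/39·(-39/16) + 37/42·63/296 = 1/8 ✓
b·Ac²: 1/39·(-221/160) + 37/42·399/2960 = 1/12 ✓
b·A²c: 37/42·7/148 = 1/24 ✓; 4 stages ⇒ order 4.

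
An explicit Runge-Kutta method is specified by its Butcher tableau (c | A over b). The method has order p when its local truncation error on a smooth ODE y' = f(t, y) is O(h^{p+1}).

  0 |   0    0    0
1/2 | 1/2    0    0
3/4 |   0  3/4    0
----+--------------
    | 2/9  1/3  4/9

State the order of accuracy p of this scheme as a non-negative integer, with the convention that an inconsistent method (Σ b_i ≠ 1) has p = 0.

b = (2/9, 1/3, 4/9)
c = (0, 1/2, 3/4)
Ac = (0, 0, 3/8)
Σ b_i: 2/9·1 + 1/3·1 + 4/9·1 = 1 ✓
b·c: 1/3·1/2 + 4/9·3/4 = 1/2 ✓
b·c²: 1/3·1/4 + 4/9·9/16 = 1/3 ✓
b·Ac: 4/9·3/8 = 1/6 ✓; 3 stages ⇒ order 3.

3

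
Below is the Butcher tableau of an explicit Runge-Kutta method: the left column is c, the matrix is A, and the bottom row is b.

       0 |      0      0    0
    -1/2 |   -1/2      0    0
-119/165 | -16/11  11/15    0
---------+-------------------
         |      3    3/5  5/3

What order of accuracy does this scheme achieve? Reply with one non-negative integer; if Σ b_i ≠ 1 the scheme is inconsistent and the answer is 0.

0

b = (3, 3/5, 5/3)
c = (0, -1/2, -119/165)
Ac = (0, 0, -11/30)
Σ b_i: 3·1 + 3/5·1 + 5/3·1 = 79/15 ≠ 1 ⇒ order 0.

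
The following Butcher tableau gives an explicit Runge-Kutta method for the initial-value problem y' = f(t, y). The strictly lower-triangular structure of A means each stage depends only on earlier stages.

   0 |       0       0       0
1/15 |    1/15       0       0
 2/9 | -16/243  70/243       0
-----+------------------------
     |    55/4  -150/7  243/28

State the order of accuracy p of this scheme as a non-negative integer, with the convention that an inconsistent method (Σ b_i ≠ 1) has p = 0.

b = (55/4, -150/7, 243/28)
c = (0, 1/15, 2/9)
Ac = (0, 0, 14/729)
Σ b_i: 55/4·1 + (-150/7)·1 + 243/28·1 = 1 ✓
b·c: (-150/7)·1/15 + 243/28·2/9 = 1/2 ✓
b·c²: (-150/7)·1/225 + 243/28·4/81 = 1/3 ✓
b·Ac: 243/28·14/729 = 1/6 ✓; 3 stages ⇒ order 3.

3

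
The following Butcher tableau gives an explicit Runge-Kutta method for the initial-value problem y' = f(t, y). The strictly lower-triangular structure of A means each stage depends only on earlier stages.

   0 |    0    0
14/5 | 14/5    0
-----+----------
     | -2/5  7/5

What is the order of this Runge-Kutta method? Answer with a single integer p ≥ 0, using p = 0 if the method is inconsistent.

1

b = (-2/5, 7/5)
c = (0, 14/5)
Σ b_i: (-2/5)·1 + 7/5·1 = 1 ✓
b·c: 7/5·14/5 = 98/25 ≠ 1/2 ⇒ order 1.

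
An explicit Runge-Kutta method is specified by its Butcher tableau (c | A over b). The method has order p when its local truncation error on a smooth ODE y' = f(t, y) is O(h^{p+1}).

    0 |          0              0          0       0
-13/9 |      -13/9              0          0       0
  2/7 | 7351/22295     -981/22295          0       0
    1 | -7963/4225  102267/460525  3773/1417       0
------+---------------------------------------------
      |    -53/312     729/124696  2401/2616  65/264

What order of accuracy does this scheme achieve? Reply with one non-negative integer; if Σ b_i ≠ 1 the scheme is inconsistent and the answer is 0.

b = (-53/312, 729/124696, 2401/2616, 65/264)
c = (0, -13/9, 2/7, 1)
Ac = (0, 0, 109/1715, 11/25)
Σ b_i: (-53/312)·1 + 729/124696·1 + 2401/2616·1 + 65/264·1 = 1 ✓
b·c: 729/124696·(-13/9) + 2401/2616·2/7 + 65/264·1 = 1/2 ✓
b·c²: 729/124696·169/81 + 2401/2616·4/49 + 65/264·1 = 1/3 ✓
b·Ac: 2401/2616·109/1715 + 65/264·11/25 = 1/6 ✓
b·c³: 729/124696·(-2197/729) + 2401/2616·8/343 + 65/264·1 = 1/4 ✓
b·(c∘Ac): 2401/2616·218/12005 + 65/264·11/25 = 1/8 ✓
b·Ac²: 2401/2616·(-1417/15435) + 65/264·1991/2925 = 1/12 ✓
b·A²c: 65/264·11/65 = 1/24 ✓; 4 stages ⇒ order 4.

4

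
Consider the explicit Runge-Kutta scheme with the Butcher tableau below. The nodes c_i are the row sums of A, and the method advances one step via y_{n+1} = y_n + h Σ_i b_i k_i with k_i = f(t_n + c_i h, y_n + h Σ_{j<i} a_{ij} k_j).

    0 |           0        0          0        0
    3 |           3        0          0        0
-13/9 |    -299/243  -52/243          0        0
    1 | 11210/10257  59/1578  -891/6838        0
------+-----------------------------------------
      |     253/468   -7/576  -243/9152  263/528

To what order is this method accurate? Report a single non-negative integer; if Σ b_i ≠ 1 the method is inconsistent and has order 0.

4

b = (253/468, -7/576, -243/9152, 263/528)
c = (0, 3, -13/9, 1)
Ac = (0, 0, -52/81, 79/263)
Σ b_i: 253/468·1 + (-7/576)·1 + (-243/9152)·1 + 263/528·1 = 1 ✓
b·c: (-7/576)·3 + (-243/9152)·(-13/9) + 263/528·1 = 1/2 ✓
b·c²: (-7/576)·9 + (-243/9152)·169/81 + 263/528·1 = 1/3 ✓
b·Ac: (-243/9152)·(-52/81) + 263/528·79/263 = 1/6 ✓
b·c³: (-7/576)·27 + (-243/9152)·(-2197/729) + 263/528·1 = 1/4 ✓
b·(c∘Ac): (-243/9152)·676/729 + 263/528·79/263 = 1/8 ✓
b·Ac²: (-243/9152)·(-52/27) + 263/528·17/263 = 1/12 ✓
b·A²c: 263/528·22/263 = 1/24 ✓; 4 stages ⇒ order 4.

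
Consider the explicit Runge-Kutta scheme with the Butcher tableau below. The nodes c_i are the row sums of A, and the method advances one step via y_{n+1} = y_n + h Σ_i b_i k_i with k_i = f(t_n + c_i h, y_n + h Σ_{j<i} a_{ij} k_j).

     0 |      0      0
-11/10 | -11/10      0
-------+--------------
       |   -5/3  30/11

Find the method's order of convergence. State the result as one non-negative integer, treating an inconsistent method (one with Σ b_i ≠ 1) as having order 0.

b = (-5/3, 30/11)
c = (0, -11/10)
Σ b_i: (-5/3)·1 + 30/11·1 = 35/33 ≠ 1 ⇒ order 0.

0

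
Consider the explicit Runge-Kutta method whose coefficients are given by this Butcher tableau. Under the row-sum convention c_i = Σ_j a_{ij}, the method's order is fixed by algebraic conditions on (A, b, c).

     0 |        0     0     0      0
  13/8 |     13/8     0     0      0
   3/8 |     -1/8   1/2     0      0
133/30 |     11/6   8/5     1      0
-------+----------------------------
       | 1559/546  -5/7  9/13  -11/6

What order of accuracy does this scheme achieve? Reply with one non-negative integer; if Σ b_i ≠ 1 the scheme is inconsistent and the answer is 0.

b = (1559/546, -5/7, 9/13, -11/6)
c = (0, 13/8, 3/8, 133/30)
Ac = (0, 0, 13/16, 119/40)
Σ b_i: 1559/546·1 + (-5/7)·1 + 9/13·1 + (-11/6)·1 = 1 ✓
b·c: (-5/7)·13/8 + 9/13·3/8 + (-11/6)·133/30 = -147893/16380 ≠ 1/2 ⇒ order 1.

1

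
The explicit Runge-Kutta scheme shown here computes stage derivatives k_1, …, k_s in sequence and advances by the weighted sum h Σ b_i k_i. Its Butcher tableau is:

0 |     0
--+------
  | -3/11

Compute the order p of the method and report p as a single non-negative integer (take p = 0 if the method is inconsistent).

0

b = (-3/11)
c = (0)
Σ b_i: (-3/11)·1 = -3/11 ≠ 1 ⇒ order 0.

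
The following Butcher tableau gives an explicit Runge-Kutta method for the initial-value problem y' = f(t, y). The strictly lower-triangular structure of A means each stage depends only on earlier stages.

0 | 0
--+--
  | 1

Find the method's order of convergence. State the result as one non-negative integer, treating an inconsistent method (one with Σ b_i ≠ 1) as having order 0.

b = (1)
c = (0)
Σ b_i: 1·1 = 1 ✓; 1 stage ⇒ order 1.

1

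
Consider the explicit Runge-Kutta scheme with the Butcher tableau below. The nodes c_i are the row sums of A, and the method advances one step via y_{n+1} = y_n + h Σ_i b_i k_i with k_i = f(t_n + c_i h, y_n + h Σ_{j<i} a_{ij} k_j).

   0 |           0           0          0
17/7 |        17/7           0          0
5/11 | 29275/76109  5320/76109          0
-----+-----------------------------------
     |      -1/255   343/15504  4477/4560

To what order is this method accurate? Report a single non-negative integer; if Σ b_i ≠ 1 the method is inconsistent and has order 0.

b = (-1/255, 343/15504, 4477/4560)
c = (0, 17/7, 5/11)
Ac = (0, 0, 760/4477)
Σ b_i: (-1/255)·1 + 343/15504·1 + 4477/4560·1 = 1 ✓
b·c: 343/15504·17/7 + 4477/4560·5/11 = 1/2 ✓
b·c²: 343/15504·289/49 + 4477/4560·25/121 = 1/3 ✓
b·Ac: 4477/4560·760/4477 = 1/6 ✓; 3 stages ⇒ order 3.

3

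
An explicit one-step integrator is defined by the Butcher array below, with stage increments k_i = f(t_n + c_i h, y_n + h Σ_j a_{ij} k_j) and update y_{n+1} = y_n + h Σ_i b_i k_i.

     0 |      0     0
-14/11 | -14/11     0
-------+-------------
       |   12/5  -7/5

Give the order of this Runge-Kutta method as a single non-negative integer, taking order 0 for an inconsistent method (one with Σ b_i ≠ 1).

1

b = (12/5, -7/5)
c = (0, -14/11)
Σ b_i: 12/5·1 + (-7/5)·1 = 1 ✓
b·c: (-7/5)·(-14/11) = 98/55 ≠ 1/2 ⇒ order 1.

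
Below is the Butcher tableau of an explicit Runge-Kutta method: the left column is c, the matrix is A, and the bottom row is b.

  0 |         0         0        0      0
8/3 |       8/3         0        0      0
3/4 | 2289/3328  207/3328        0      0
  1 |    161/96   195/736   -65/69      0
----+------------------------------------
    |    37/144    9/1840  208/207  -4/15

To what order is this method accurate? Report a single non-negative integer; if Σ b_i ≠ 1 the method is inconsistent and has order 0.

b = (37/144, 9/1840, 208/207, -4/15)
c = (0, 8/3, 3/4, 1)
Ac = (0, 0, 69/416, 0)
Σ b_i: 37/144·1 + 9/1840·1 + 208/207·1 + (-4/15)·1 = 1 ✓
b·c: 9/1840·8/3 + 208/207·3/4 + (-4/15)·1 = 1/2 ✓
b·c²: 9/1840·64/9 + 208/207·9/16 + (-4/15)·1 = 1/3 ✓
b·Ac: 208/207·69/416 = 1/6 ✓
b·c³: 9/1840·512/27 + 208/207·27/64 + (-4/15)·1 = 1/4 ✓
b·(c∘Ac): 208/207·207/1664 = 1/8 ✓
b·Ac²: 208/207·23/52 + (-4/15)·65/48 = 1/12 ✓
b·A²c: (-4/15)·(-5/32) = 1/24 ✓; 4 stages ⇒ order 4.

4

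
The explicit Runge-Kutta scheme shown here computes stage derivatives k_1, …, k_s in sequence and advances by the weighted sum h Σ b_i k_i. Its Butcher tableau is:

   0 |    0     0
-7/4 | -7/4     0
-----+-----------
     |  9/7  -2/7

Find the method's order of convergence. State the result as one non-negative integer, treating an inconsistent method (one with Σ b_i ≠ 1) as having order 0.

b = (9/7, -2/7)
c = (0, -7/4)
Σ b_i: 9/7·1 + (-2/7)·1 = 1 ✓
b·c: (-2/7)·(-7/4) = 1/2 ✓; 2 stages ⇒ order 2.

2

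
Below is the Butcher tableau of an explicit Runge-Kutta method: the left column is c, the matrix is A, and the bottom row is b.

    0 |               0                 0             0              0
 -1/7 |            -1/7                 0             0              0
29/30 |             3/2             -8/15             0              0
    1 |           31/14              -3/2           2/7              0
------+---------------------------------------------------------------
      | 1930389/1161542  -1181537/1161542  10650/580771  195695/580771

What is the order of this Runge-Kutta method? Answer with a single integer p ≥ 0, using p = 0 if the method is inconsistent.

b = (1930389/1161542, -1181537/1161542, 10650/580771, 195695/580771)
c = (0, -1/7, 29/30, 1)
Ac = (0, 0, 8/105, 103/210)
Σ b_i: 1930389/1161542·1 + (-1181537/1161542)·1 + 10650/580771·1 + 195695/580771·1 = 1 ✓
b·c: (-1181537/1161542)·(-1/7) + 10650/580771·29/30 + 195695/580771·1 = 1/2 ✓
b·c²: (-1181537/1161542)·1/49 + 10650/580771·841/900 + 195695/580771·1 = 1/3 ✓
b·Ac: 10650/580771·8/105 + 195695/580771·103/210 = 1/6 ✓
b·c³: (-1181537/1161542)·(-1/343) + 10650/580771·24389/27000 + 195695/580771·1 = 260867203/731771460 ≠ 1/4 ⇒ order 3.
b·(c∘Ac): 10650/580771·116/1575 + 195695/580771·103/210 = 4064261/24392382 ≠ 1/8
b·Ac²: 10650/580771·(-8/735) + 195695/580771·2606/11025 = 101740634/1280600055 ≠ 1/12
b·A²c: 195695/580771·16/735 = 626224/85373337 ≠ 1/24

3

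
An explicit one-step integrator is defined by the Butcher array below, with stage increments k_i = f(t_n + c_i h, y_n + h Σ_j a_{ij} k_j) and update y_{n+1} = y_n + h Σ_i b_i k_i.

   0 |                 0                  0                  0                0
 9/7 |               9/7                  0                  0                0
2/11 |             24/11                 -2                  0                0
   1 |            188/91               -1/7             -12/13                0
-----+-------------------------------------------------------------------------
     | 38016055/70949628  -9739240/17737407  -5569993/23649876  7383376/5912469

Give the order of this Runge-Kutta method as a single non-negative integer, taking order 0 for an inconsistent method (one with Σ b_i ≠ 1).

b = (38016055/70949628, -9739240/17737407, -5569993/23649876, 7383376/5912469)
c = (0, 9/7, 2/11, 1)
Ac = (0, 0, -18/7, -2463/7007)
Σ b_i: 38016055/70949628·1 + (-9739240/17737407)·1 + (-5569993/23649876)·1 + 7383376/5912469·1 = 1 ✓
b·c: (-9739240/17737407)·9/7 + (-5569993/23649876)·2/11 + 7383376/5912469·1 = 1/2 ✓
b·c²: (-9739240/17737407)·81/49 + (-5569993/23649876)·4/121 + 7383376/5912469·1 = 1/3 ✓
b·Ac: (-5569993/23649876)·(-18/7) + 7383376/5912469·(-2463/7007) = 1/6 ✓
b·c³: (-9739240/17737407)·729/343 + (-5569993/23649876)·8/1331 + 7383376/5912469·1 = 12196670/151753371 ≠ 1/4 ⇒ order 3.
b·(c∘Ac): (-5569993/23649876)·(-36/77) + 7383376/5912469·(-2463/7007) = -4536607/13795761 ≠ 1/8
b·Ac²: (-5569993/23649876)·(-162/49) + 7383376/5912469·(-143877/539539) = 135256679/303506742 ≠ 1/12
b·A²c: 7383376/5912469·216/91 = 1947264/656941 ≠ 1/24

3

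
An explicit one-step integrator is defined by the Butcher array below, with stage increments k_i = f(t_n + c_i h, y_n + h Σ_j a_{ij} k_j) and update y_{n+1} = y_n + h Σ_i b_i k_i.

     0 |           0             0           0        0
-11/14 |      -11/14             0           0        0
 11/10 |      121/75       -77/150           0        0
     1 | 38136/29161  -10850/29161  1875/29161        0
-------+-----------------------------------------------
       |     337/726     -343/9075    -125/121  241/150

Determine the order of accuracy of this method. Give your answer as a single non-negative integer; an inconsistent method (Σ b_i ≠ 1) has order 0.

b = (337/726, -343/9075, -125/121, 241/150)
c = (0, -11/14, 11/10, 1)
Ac = (0, 0, 121/300, 175/482)
Σ b_i: 337/726·1 + (-343/9075)·1 + (-125/121)·1 + 241/150·1 = 1 ✓
b·c: (-343/9075)·(-11/14) + (-125/121)·11/10 + 241/150·1 = 1/2 ✓
b·c²: (-343/9075)·121/196 + (-125/121)·121/100 + 241/150·1 = 1/3 ✓
b·Ac: (-125/121)·121/300 + 241/150·175/482 = 1/6 ✓
b·c³: (-343/9075)·(-1331/2744) + (-125/121)·1331/1000 + 241/150·1 = 1/4 ✓
b·(c∘Ac): (-125/121)·1331/3000 + 241/150·175/482 = 1/8 ✓
b·Ac²: (-125/121)·(-1331/4200) + 241/150·(-1025/6748) = 1/12 ✓
b·A²c: 241/150·25/964 = 1/24 ✓; 4 stages ⇒ order 4.

4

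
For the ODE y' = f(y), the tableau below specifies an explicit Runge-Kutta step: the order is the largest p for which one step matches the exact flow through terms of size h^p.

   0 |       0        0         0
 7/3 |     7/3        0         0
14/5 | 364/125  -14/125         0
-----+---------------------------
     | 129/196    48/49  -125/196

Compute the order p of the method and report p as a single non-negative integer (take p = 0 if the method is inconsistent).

b = (129/196, 48/49, -125/196)
c = (0, 7/3, 14/5)
Ac = (0, 0, -98/375)
Σ b_i: 129/196·1 + 48/49·1 + (-125/196)·1 = 1 ✓
b·c: 48/49·7/3 + (-125/196)·14/5 = 1/2 ✓
b·c²: 48/49·49/9 + (-125/196)·196/25 = 1/3 ✓
b·Ac: (-125/196)·(-98/375) = 1/6 ✓; 3 stages ⇒ order 3.

3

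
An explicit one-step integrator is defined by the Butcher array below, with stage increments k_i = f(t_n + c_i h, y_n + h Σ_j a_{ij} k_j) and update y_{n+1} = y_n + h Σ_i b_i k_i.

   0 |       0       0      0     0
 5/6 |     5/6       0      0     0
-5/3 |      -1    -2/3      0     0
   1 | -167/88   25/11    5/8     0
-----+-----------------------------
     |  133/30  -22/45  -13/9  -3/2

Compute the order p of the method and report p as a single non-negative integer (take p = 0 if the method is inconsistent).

2

b = (133/30, -22/45, -13/9, -3/2)
c = (0, 5/6, -5/3, 1)
Ac = (0, 0, -5/9, 75/88)
Σ b_i: 133/30·1 + (-22/45)·1 + (-13/9)·1 + (-3/2)·1 = 1 ✓
b·c: (-22/45)·5/6 + (-13/9)·(-5/3) + (-3/2)·1 = 1/2 ✓
b·c²: (-22/45)·25/36 + (-13/9)·25/9 + (-3/2)·1 = -158/27 ≠ 1/3 ⇒ order 2.
b·Ac: (-13/9)·(-5/9) + (-3/2)·75/88 = -6785/14256 ≠ 1/6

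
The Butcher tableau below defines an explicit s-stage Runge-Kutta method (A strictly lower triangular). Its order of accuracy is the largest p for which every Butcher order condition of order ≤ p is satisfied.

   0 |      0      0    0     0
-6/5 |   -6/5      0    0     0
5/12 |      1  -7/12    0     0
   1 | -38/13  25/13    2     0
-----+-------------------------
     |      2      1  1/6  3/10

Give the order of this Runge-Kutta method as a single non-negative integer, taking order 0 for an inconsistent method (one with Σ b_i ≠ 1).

b = (2, 1, 1/6, 3/10)
c = (0, -6/5, 5/12, 1)
Ac = (0, 0, 7/10, -115/78)
Σ b_i: 2·1 + 1·1 + 1/6·1 + 3/10·1 = 52/15 ≠ 1 ⇒ order 0.

0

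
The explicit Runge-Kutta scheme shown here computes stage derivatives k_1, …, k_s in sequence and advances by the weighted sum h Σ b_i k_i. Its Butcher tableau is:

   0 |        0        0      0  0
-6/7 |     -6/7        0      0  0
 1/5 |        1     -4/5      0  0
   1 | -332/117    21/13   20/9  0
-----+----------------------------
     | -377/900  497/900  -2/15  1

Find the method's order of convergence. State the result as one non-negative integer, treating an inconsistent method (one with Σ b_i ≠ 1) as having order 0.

2

b = (-377/900, 497/900, -2/15, 1)
c = (0, -6/7, 1/5, 1)
Ac = (0, 0, 24/35, -110/117)
Σ b_i: (-377/900)·1 + 497/900·1 + (-2/15)·1 + 1·1 = 1 ✓
b·c: 497/900·(-6/7) + (-2/15)·1/5 + 1·1 = 1/2 ✓
b·c²: 497/900·36/49 + (-2/15)·1/25 + 1·1 = 3676/2625 ≠ 1/3 ⇒ order 2.
b·Ac: (-2/15)·24/35 + 1·(-110/117) = -21122/20475 ≠ 1/6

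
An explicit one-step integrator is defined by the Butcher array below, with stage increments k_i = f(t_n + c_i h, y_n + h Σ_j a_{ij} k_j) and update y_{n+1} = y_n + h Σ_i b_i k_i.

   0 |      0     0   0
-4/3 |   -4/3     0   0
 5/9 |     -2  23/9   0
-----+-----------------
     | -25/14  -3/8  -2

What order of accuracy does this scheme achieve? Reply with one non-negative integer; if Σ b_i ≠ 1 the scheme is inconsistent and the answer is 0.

0

b = (-25/14, -3/8, -2)
c = (0, -4/3, 5/9)
Ac = (0, 0, -92/27)
Σ b_i: (-25/14)·1 + (-3/8)·1 + (-2)·1 = -233/56 ≠ 1 ⇒ order 0.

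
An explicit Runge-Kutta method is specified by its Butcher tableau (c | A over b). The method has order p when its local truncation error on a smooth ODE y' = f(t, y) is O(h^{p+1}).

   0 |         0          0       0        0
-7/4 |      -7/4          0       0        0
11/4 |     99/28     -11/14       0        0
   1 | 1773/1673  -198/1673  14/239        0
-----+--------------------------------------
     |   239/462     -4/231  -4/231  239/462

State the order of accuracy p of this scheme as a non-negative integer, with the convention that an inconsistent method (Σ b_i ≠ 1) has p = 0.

b = (239/462, -4/231, -4/231, 239/462)
c = (0, -7/4, 11/4, 1)
Ac = (0, 0, 11/8, 88/239)
Σ b_i: 239/462·1 + (-4/231)·1 + (-4/231)·1 + 239/462·1 = 1 ✓
b·c: (-4/231)·(-7/4) + (-4/231)·11/4 + 239/462·1 = 1/2 ✓
b·c²: (-4/231)·49/16 + (-4/231)·121/16 + 239/462·1 = 1/3 ✓
b·Ac: (-4/231)·11/8 + 239/462·88/239 = 1/6 ✓
b·c³: (-4/231)·(-343/64) + (-4/231)·1331/64 + 239/462·1 = 1/4 ✓
b·(c∘Ac): (-4/231)·121/32 + 239/462·88/239 = 1/8 ✓
b·Ac²: (-4/231)·(-77/32) + 239/462·77/956 = 1/12 ✓
b·A²c: 239/462·77/956 = 1/24 ✓; 4 stages ⇒ order 4.

4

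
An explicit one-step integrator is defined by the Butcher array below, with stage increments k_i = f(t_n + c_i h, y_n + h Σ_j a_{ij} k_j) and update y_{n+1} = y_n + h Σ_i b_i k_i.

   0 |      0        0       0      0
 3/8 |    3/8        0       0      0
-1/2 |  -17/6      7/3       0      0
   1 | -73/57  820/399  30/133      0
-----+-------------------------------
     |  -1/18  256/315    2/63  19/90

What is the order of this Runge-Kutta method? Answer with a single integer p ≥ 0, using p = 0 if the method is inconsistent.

b = (-1/18, 256/315, 2/63, 19/90)
c = (0, 3/8, -1/2, 1)
Ac = (0, 0, 7/8, 25/38)
Σ b_i: (-1/18)·1 + 256/315·1 + 2/63·1 + 19/90·1 = 1 ✓
b·c: 256/315·3/8 + 2/63·(-1/2) + 19/90·1 = 1/2 ✓
b·c²: 256/315·9/64 + 2/63·1/4 + 19/90·1 = 1/3 ✓
b·Ac: 2/63·7/8 + 19/90·25/38 = 1/6 ✓
b·c³: 256/315·27/512 + 2/63·(-1/8) + 19/90·1 = 1/4 ✓
b·(c∘Ac): 2/63·(-7/16) + 19/90·25/38 = 1/8 ✓
b·Ac²: 2/63·21/64 + 19/90·105/304 = 1/12 ✓
b·A²c: 19/90·15/76 = 1/24 ✓; 4 stages ⇒ order 4.

4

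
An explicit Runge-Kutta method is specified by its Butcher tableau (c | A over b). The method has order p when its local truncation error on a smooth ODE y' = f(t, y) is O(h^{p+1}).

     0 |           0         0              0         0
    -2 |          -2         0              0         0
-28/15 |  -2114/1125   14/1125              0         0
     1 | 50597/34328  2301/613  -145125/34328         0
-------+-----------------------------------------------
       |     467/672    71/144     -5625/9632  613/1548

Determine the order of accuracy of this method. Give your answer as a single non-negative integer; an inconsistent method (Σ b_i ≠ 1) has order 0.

b = (467/672, 71/144, -5625/9632, 613/1548)
c = (0, -2, -28/15, 1)
Ac = (0, 0, -28/1125, 471/1226)
Σ b_i: 467/672·1 + 71/144·1 + (-5625/9632)·1 + 613/1548·1 = 1 ✓
b·c: 71/144·(-2) + (-5625/9632)·(-28/15) + 613/1548·1 = 1/2 ✓
b·c²: 71/144·4 + (-5625/9632)·784/225 + 613/1548·1 = 1/3 ✓
b·Ac: (-5625/9632)·(-28/1125) + 613/1548·471/1226 = 1/6 ✓
b·c³: 71/144·(-8) + (-5625/9632)·(-21952/3375) + 613/1548·1 = 1/4 ✓
b·(c∘Ac): (-5625/9632)·784/16875 + 613/1548·471/1226 = 1/8 ✓
b·Ac²: (-5625/9632)·56/1125 + 613/1548·174/613 = 1/12 ✓
b·A²c: 613/1548·129/1226 = 1/24 ✓; 4 stages ⇒ order 4.

4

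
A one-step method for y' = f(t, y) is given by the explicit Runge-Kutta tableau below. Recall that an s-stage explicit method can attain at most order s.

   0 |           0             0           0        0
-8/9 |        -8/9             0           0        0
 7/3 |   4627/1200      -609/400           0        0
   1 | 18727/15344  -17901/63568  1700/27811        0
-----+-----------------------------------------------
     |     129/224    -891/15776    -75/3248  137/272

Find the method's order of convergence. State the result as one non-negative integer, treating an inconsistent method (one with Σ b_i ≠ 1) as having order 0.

4

b = (129/224, -891/15776, -75/3248, 137/272)
c = (0, -8/9, 7/3, 1)
Ac = (0, 0, 203/150, 323/822)
Σ b_i: 129/224·1 + (-891/15776)·1 + (-75/3248)·1 + 137/272·1 = 1 ✓
b·c: (-891/15776)·(-8/9) + (-75/3248)·7/3 + 137/272·1 = 1/2 ✓
b·c²: (-891/15776)·64/81 + (-75/3248)·49/9 + 137/272·1 = 1/3 ✓
b·Ac: (-75/3248)·203/150 + 137/272·323/822 = 1/6 ✓
b·c³: (-891/15776)·(-512/729) + (-75/3248)·343/27 + 137/272·1 = 1/4 ✓
b·(c∘Ac): (-75/3248)·1421/450 + 137/272·323/822 = 1/8 ✓
b·Ac²: (-75/3248)·(-812/675) + 137/272·136/1233 = 1/12 ✓
b·A²c: 137/272·34/411 = 1/24 ✓; 4 stages ⇒ order 4.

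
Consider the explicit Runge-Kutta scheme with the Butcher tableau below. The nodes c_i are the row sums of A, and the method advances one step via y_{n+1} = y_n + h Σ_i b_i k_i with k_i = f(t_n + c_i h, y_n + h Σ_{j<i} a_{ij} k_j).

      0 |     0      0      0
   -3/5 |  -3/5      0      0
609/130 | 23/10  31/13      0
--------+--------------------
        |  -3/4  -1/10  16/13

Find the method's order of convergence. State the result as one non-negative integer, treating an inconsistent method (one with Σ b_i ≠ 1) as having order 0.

b = (-3/4, -1/10, 16/13)
c = (0, -3/5, 609/130)
Ac = (0, 0, -93/65)
Σ b_i: (-3/4)·1 + (-1/10)·1 + 16/13·1 = 99/260 ≠ 1 ⇒ order 0.

0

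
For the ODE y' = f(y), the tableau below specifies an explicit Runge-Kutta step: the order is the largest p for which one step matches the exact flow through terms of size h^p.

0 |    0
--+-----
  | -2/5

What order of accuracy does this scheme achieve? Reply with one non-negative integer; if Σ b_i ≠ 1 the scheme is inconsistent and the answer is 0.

0

b = (-2/5)
c = (0)
Σ b_i: (-2/5)·1 = -2/5 ≠ 1 ⇒ order 0.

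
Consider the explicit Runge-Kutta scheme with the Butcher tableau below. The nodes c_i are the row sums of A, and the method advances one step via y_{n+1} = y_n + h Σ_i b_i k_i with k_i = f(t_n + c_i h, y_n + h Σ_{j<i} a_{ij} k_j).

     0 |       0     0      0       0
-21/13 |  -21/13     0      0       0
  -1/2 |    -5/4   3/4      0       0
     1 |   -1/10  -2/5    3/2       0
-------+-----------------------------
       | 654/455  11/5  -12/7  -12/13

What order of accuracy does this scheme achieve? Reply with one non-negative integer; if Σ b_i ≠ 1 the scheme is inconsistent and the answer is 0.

b = (654/455, 11/5, -12/7, -12/13)
c = (0, -21/13, -1/2, 1)
Ac = (0, 0, -63/52, -27/260)
Σ b_i: 654/455·1 + 11/5·1 + (-12/7)·1 + (-12/13)·1 = 1 ✓
b·c: 11/5·(-21/13) + (-12/7)·(-1/2) + (-12/13)·1 = -1647/455 ≠ 1/2 ⇒ order 1.

1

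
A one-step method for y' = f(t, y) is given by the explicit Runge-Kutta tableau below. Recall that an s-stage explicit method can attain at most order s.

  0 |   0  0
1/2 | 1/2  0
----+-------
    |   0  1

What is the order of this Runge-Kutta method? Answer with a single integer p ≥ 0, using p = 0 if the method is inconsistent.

2

b = (0, 1)
c = (0, 1/2)
Σ b_i: 1·1 = 1 ✓
b·c: 1·1/2 = 1/2 ✓; 2 stages ⇒ order 2.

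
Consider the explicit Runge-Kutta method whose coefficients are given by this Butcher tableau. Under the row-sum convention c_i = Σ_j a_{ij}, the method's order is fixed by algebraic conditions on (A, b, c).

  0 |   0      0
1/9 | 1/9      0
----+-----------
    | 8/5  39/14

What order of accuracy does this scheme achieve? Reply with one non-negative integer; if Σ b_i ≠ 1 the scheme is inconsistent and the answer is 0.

0

b = (8/5, 39/14)
c = (0, 1/9)
Σ b_i: 8/5·1 + 39/14·1 = 307/70 ≠ 1 ⇒ order 0.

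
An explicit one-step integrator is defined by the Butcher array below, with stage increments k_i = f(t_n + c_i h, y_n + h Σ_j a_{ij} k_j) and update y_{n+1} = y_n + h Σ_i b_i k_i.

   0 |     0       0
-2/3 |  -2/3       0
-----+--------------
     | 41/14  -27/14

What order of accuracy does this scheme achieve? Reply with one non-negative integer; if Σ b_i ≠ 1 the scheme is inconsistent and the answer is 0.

1

b = (41/14, -27/14)
c = (0, -2/3)
Σ b_i: 41/14·1 + (-27/14)·1 = 1 ✓
b·c: (-27/14)·(-2/3) = 9/7 ≠ 1/2 ⇒ order 1.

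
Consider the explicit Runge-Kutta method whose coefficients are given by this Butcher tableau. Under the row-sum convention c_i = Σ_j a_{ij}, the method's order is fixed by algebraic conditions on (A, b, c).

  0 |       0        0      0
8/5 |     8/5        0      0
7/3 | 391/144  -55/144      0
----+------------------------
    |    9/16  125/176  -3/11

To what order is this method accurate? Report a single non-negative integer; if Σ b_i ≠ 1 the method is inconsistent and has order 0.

3

b = (9/16, 125/176, -3/11)
c = (0, 8/5, 7/3)
Ac = (0, 0, -11/18)
Σ b_i: 9/16·1 + 125/176·1 + (-3/11)·1 = 1 ✓
b·c: 125/176·8/5 + (-3/11)·7/3 = 1/2 ✓
b·c²: 125/176·64/25 + (-3/11)·49/9 = 1/3 ✓
b·Ac: (-3/11)·(-11/18) = 1/6 ✓; 3 stages ⇒ order 3.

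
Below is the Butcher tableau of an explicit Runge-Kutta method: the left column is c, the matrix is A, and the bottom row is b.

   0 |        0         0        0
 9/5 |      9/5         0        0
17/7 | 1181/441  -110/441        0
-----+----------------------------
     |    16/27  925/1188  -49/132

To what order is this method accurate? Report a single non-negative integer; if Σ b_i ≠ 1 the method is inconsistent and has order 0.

3

b = (16/27, 925/1188, -49/132)
c = (0, 9/5, 17/7)
Ac = (0, 0, -22/49)
Σ b_i: 16/27·1 + 925/1188·1 + (-49/132)·1 = 1 ✓
b·c: 925/1188·9/5 + (-49/132)·17/7 = 1/2 ✓
b·c²: 925/1188·81/25 + (-49/132)·289/49 = 1/3 ✓
b·Ac: (-49/132)·(-22/49) = 1/6 ✓; 3 stages ⇒ order 3.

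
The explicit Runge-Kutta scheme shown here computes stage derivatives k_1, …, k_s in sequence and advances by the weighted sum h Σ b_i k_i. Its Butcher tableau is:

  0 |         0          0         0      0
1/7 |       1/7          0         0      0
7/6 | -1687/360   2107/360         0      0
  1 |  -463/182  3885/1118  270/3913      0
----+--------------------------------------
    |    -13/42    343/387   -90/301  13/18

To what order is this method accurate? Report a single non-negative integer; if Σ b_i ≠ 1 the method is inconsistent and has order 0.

4

b = (-13/42, 343/387, -90/301, 13/18)
c = (0, 1/7, 7/6, 1)
Ac = (0, 0, 301/360, 15/26)
Σ b_i: (-13/42)·1 + 343/387·1 + (-90/301)·1 + 13/18·1 = 1 ✓
b·c: 343/387·1/7 + (-90/301)·7/6 + 13/18·1 = 1/2 ✓
b·c²: 343/387·1/49 + (-90/301)·49/36 + 13/18·1 = 1/3 ✓
b·Ac: (-90/301)·301/360 + 13/18·15/26 = 1/6 ✓
b·c³: 343/387·1/343 + (-90/301)·343/216 + 13/18·1 = 1/4 ✓
b·(c∘Ac): (-90/301)·2107/2160 + 13/18·15/26 = 1/8 ✓
b·Ac²: (-90/301)·43/360 + 13/18·15/91 = 1/12 ✓
b·A²c: 13/18·3/52 = 1/24 ✓; 4 stages ⇒ order 4.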